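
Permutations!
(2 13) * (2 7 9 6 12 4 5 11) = (2 13 7 9 6 12 4 5 11) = [0, 1, 13, 3, 5, 11, 12, 9, 8, 6, 10, 2, 4, 7]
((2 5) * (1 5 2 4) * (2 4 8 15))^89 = ((1 5 8 15 2 4))^89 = (1 4 2 15 8 5)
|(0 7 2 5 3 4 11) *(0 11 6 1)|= 8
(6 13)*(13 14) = (6 14 13) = [0, 1, 2, 3, 4, 5, 14, 7, 8, 9, 10, 11, 12, 6, 13]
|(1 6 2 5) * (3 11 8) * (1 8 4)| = |(1 6 2 5 8 3 11 4)| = 8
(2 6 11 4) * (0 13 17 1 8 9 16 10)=[13, 8, 6, 3, 2, 5, 11, 7, 9, 16, 0, 4, 12, 17, 14, 15, 10, 1]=(0 13 17 1 8 9 16 10)(2 6 11 4)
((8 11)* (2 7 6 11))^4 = ((2 7 6 11 8))^4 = (2 8 11 6 7)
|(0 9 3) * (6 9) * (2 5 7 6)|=7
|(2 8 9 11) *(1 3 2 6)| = |(1 3 2 8 9 11 6)| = 7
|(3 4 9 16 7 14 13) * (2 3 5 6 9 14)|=10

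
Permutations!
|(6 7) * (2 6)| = |(2 6 7)| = 3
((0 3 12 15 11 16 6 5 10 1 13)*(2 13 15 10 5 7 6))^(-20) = ((0 3 12 10 1 15 11 16 2 13)(6 7))^(-20) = (16)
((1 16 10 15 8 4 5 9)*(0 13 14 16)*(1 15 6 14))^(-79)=(0 1 13)(4 5 9 15 8)(6 14 16 10)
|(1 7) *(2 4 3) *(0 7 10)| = 12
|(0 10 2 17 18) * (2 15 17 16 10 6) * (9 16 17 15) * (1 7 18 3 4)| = |(0 6 2 17 3 4 1 7 18)(9 16 10)| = 9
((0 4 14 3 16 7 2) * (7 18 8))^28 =((0 4 14 3 16 18 8 7 2))^28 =(0 4 14 3 16 18 8 7 2)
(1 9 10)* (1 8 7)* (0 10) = (0 10 8 7 1 9) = [10, 9, 2, 3, 4, 5, 6, 1, 7, 0, 8]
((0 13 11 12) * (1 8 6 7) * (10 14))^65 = (0 13 11 12)(1 8 6 7)(10 14)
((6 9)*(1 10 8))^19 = ((1 10 8)(6 9))^19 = (1 10 8)(6 9)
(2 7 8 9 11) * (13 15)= (2 7 8 9 11)(13 15)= [0, 1, 7, 3, 4, 5, 6, 8, 9, 11, 10, 2, 12, 15, 14, 13]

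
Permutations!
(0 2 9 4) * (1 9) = (0 2 1 9 4) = [2, 9, 1, 3, 0, 5, 6, 7, 8, 4]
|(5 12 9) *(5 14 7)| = |(5 12 9 14 7)| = 5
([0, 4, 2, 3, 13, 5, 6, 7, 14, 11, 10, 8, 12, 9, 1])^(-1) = (1 14 8 11 9 13 4)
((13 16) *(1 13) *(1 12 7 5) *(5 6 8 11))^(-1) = ((1 13 16 12 7 6 8 11 5))^(-1) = (1 5 11 8 6 7 12 16 13)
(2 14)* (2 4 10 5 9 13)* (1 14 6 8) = (1 14 4 10 5 9 13 2 6 8) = [0, 14, 6, 3, 10, 9, 8, 7, 1, 13, 5, 11, 12, 2, 4]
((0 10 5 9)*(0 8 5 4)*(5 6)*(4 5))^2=((0 10 5 9 8 6 4))^2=(0 5 8 4 10 9 6)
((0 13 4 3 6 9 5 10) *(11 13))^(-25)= (0 13 3 9 10 11 4 6 5)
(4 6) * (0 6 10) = (0 6 4 10) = [6, 1, 2, 3, 10, 5, 4, 7, 8, 9, 0]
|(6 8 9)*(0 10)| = 6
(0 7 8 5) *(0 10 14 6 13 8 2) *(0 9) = [7, 1, 9, 3, 4, 10, 13, 2, 5, 0, 14, 11, 12, 8, 6] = (0 7 2 9)(5 10 14 6 13 8)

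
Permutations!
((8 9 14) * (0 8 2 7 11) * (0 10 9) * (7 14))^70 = (14)(7 10)(9 11)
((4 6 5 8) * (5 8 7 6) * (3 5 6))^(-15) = ((3 5 7)(4 6 8))^(-15) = (8)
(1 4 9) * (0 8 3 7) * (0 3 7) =(0 8 7 3)(1 4 9) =[8, 4, 2, 0, 9, 5, 6, 3, 7, 1]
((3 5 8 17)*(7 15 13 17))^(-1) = ((3 5 8 7 15 13 17))^(-1) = (3 17 13 15 7 8 5)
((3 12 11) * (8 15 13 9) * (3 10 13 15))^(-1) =(15)(3 8 9 13 10 11 12)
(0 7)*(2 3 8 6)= [7, 1, 3, 8, 4, 5, 2, 0, 6]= (0 7)(2 3 8 6)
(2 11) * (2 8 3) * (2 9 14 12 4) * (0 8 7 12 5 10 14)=[8, 1, 11, 9, 2, 10, 6, 12, 3, 0, 14, 7, 4, 13, 5]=(0 8 3 9)(2 11 7 12 4)(5 10 14)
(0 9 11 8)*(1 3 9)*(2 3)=(0 1 2 3 9 11 8)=[1, 2, 3, 9, 4, 5, 6, 7, 0, 11, 10, 8]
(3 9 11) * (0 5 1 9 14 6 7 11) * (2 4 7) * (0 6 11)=(0 5 1 9 6 2 4 7)(3 14 11)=[5, 9, 4, 14, 7, 1, 2, 0, 8, 6, 10, 3, 12, 13, 11]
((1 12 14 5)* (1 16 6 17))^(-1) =((1 12 14 5 16 6 17))^(-1) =(1 17 6 16 5 14 12)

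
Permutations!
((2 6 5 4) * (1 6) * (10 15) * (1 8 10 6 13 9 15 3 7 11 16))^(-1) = (1 16 11 7 3 10 8 2 4 5 6 15 9 13)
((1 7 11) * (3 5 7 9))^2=((1 9 3 5 7 11))^2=(1 3 7)(5 11 9)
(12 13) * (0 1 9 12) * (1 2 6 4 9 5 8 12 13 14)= (0 2 6 4 9 13)(1 5 8 12 14)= [2, 5, 6, 3, 9, 8, 4, 7, 12, 13, 10, 11, 14, 0, 1]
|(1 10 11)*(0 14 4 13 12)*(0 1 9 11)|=|(0 14 4 13 12 1 10)(9 11)|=14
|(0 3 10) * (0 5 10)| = 2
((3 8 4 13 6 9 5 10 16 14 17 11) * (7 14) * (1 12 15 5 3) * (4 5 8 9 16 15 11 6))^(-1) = ((1 12 11)(3 9)(4 13)(5 10 15 8)(6 16 7 14 17))^(-1) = (1 11 12)(3 9)(4 13)(5 8 15 10)(6 17 14 7 16)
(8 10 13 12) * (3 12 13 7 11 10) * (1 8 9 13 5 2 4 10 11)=[0, 8, 4, 12, 10, 2, 6, 1, 3, 13, 7, 11, 9, 5]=(1 8 3 12 9 13 5 2 4 10 7)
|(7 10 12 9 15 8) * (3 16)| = 6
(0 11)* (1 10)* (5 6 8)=(0 11)(1 10)(5 6 8)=[11, 10, 2, 3, 4, 6, 8, 7, 5, 9, 1, 0]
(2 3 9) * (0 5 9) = (0 5 9 2 3) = [5, 1, 3, 0, 4, 9, 6, 7, 8, 2]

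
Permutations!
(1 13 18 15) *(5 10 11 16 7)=(1 13 18 15)(5 10 11 16 7)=[0, 13, 2, 3, 4, 10, 6, 5, 8, 9, 11, 16, 12, 18, 14, 1, 7, 17, 15]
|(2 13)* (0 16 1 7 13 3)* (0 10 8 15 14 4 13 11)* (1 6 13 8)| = |(0 16 6 13 2 3 10 1 7 11)(4 8 15 14)| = 20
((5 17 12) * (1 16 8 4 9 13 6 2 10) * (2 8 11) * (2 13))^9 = ((1 16 11 13 6 8 4 9 2 10)(5 17 12))^9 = (17)(1 10 2 9 4 8 6 13 11 16)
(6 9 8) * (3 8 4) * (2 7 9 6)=(2 7 9 4 3 8)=[0, 1, 7, 8, 3, 5, 6, 9, 2, 4]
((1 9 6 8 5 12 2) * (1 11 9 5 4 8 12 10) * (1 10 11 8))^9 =(12) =((1 5 11 9 6 12 2 8 4))^9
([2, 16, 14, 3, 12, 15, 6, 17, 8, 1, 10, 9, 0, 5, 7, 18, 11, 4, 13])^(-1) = [12, 9, 0, 3, 17, 13, 6, 14, 8, 11, 10, 16, 4, 18, 2, 5, 1, 7, 15]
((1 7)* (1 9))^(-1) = ((1 7 9))^(-1) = (1 9 7)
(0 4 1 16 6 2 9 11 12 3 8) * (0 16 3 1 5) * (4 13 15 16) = (0 13 15 16 6 2 9 11 12 1 3 8 4 5) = [13, 3, 9, 8, 5, 0, 2, 7, 4, 11, 10, 12, 1, 15, 14, 16, 6]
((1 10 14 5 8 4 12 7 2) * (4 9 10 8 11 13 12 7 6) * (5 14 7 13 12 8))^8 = ((14)(1 5 11 12 6 4 13 8 9 10 7 2))^8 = (14)(1 9 6)(2 8 12)(4 5 10)(7 13 11)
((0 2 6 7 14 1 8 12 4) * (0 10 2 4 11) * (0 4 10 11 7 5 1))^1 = ((0 10 2 6 5 1 8 12 7 14)(4 11))^1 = (0 10 2 6 5 1 8 12 7 14)(4 11)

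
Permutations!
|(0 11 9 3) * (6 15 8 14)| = |(0 11 9 3)(6 15 8 14)| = 4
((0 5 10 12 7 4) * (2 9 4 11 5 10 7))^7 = (0 10 12 2 9 4)(5 7 11)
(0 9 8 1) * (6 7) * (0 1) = (0 9 8)(6 7) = [9, 1, 2, 3, 4, 5, 7, 6, 0, 8]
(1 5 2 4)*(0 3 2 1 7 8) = (0 3 2 4 7 8)(1 5) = [3, 5, 4, 2, 7, 1, 6, 8, 0]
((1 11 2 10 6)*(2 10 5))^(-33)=(1 6 10 11)(2 5)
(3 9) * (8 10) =(3 9)(8 10) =[0, 1, 2, 9, 4, 5, 6, 7, 10, 3, 8]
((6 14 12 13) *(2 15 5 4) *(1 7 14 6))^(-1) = (1 13 12 14 7)(2 4 5 15) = ((1 7 14 12 13)(2 15 5 4))^(-1)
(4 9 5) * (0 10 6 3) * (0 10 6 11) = (0 6 3 10 11)(4 9 5) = [6, 1, 2, 10, 9, 4, 3, 7, 8, 5, 11, 0]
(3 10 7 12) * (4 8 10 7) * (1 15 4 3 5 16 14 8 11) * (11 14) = [0, 15, 2, 7, 14, 16, 6, 12, 10, 9, 3, 1, 5, 13, 8, 4, 11] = (1 15 4 14 8 10 3 7 12 5 16 11)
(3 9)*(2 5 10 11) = [0, 1, 5, 9, 4, 10, 6, 7, 8, 3, 11, 2] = (2 5 10 11)(3 9)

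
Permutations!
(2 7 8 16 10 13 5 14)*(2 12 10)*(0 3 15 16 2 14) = (0 3 15 16 14 12 10 13 5)(2 7 8) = [3, 1, 7, 15, 4, 0, 6, 8, 2, 9, 13, 11, 10, 5, 12, 16, 14]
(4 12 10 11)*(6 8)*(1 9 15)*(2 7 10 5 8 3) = [0, 9, 7, 2, 12, 8, 3, 10, 6, 15, 11, 4, 5, 13, 14, 1] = (1 9 15)(2 7 10 11 4 12 5 8 6 3)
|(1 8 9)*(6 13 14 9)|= 6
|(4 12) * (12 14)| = |(4 14 12)| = 3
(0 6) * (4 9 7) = [6, 1, 2, 3, 9, 5, 0, 4, 8, 7] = (0 6)(4 9 7)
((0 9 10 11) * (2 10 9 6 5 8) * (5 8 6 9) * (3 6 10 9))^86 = ((0 3 6 8 2 9 5 10 11))^86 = (0 9 3 5 6 10 8 11 2)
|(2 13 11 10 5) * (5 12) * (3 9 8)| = 6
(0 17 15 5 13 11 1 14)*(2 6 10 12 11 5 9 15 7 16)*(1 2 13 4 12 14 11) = (0 17 7 16 13 5 4 12 1 11 2 6 10 14)(9 15) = [17, 11, 6, 3, 12, 4, 10, 16, 8, 15, 14, 2, 1, 5, 0, 9, 13, 7]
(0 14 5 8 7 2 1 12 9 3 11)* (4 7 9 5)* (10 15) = (0 14 4 7 2 1 12 5 8 9 3 11)(10 15) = [14, 12, 1, 11, 7, 8, 6, 2, 9, 3, 15, 0, 5, 13, 4, 10]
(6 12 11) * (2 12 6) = [0, 1, 12, 3, 4, 5, 6, 7, 8, 9, 10, 2, 11] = (2 12 11)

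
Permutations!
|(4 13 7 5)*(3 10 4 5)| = |(3 10 4 13 7)| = 5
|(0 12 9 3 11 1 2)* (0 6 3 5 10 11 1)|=|(0 12 9 5 10 11)(1 2 6 3)|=12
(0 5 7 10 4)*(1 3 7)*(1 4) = [5, 3, 2, 7, 0, 4, 6, 10, 8, 9, 1] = (0 5 4)(1 3 7 10)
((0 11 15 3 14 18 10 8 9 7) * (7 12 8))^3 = (0 3 10 11 14 7 15 18)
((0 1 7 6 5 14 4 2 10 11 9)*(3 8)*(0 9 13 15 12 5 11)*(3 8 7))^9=(0 5 6 10 12 7 2 15 3 4 13 1 14 11)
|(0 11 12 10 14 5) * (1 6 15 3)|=12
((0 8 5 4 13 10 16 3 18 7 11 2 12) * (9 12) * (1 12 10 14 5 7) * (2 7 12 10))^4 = (0 8 12)(1 18 3 16 10) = ((0 8 12)(1 10 16 3 18)(2 9)(4 13 14 5)(7 11))^4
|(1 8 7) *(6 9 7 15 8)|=4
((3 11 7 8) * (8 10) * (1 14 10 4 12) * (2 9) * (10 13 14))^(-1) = (1 12 4 7 11 3 8 10)(2 9)(13 14)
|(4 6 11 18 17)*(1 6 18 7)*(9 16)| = 12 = |(1 6 11 7)(4 18 17)(9 16)|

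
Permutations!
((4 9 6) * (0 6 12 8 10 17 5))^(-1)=(0 5 17 10 8 12 9 4 6)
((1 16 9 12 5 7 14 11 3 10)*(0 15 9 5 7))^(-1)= ((0 15 9 12 7 14 11 3 10 1 16 5))^(-1)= (0 5 16 1 10 3 11 14 7 12 9 15)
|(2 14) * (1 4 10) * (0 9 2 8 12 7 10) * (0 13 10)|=|(0 9 2 14 8 12 7)(1 4 13 10)|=28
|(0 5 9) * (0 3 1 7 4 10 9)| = 6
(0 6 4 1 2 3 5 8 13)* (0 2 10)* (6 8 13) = [8, 10, 3, 5, 1, 13, 4, 7, 6, 9, 0, 11, 12, 2] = (0 8 6 4 1 10)(2 3 5 13)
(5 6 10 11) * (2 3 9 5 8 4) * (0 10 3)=(0 10 11 8 4 2)(3 9 5 6)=[10, 1, 0, 9, 2, 6, 3, 7, 4, 5, 11, 8]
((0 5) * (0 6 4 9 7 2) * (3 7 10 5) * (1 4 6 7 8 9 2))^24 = (0 10 4 8 7)(1 3 5 2 9)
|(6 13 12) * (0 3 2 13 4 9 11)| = 9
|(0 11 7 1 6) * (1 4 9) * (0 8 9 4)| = |(0 11 7)(1 6 8 9)| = 12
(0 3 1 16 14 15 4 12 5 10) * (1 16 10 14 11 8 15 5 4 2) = [3, 10, 1, 16, 12, 14, 6, 7, 15, 9, 0, 8, 4, 13, 5, 2, 11] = (0 3 16 11 8 15 2 1 10)(4 12)(5 14)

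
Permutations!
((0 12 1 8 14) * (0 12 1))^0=(14)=((0 1 8 14 12))^0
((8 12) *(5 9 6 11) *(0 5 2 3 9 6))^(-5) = ((0 5 6 11 2 3 9)(8 12))^(-5) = (0 6 2 9 5 11 3)(8 12)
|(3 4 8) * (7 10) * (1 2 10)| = |(1 2 10 7)(3 4 8)| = 12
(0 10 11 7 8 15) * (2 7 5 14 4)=(0 10 11 5 14 4 2 7 8 15)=[10, 1, 7, 3, 2, 14, 6, 8, 15, 9, 11, 5, 12, 13, 4, 0]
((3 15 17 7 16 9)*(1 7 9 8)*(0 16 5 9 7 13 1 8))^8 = ((0 16)(1 13)(3 15 17 7 5 9))^8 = (3 17 5)(7 9 15)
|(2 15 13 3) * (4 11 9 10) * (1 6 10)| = 12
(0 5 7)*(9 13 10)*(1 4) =(0 5 7)(1 4)(9 13 10) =[5, 4, 2, 3, 1, 7, 6, 0, 8, 13, 9, 11, 12, 10]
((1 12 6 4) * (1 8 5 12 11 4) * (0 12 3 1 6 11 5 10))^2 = ((0 12 11 4 8 10)(1 5 3))^2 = (0 11 8)(1 3 5)(4 10 12)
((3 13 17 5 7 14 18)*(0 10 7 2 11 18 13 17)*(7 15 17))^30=((0 10 15 17 5 2 11 18 3 7 14 13))^30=(0 11)(2 13)(3 15)(5 14)(7 17)(10 18)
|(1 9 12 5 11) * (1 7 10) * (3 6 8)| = 21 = |(1 9 12 5 11 7 10)(3 6 8)|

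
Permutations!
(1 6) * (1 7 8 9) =[0, 6, 2, 3, 4, 5, 7, 8, 9, 1] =(1 6 7 8 9)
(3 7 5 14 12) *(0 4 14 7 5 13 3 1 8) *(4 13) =(0 13 3 5 7 4 14 12 1 8) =[13, 8, 2, 5, 14, 7, 6, 4, 0, 9, 10, 11, 1, 3, 12]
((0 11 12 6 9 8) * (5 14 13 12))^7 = ((0 11 5 14 13 12 6 9 8))^7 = (0 9 12 14 11 8 6 13 5)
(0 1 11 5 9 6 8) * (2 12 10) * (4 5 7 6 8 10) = [1, 11, 12, 3, 5, 9, 10, 6, 0, 8, 2, 7, 4] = (0 1 11 7 6 10 2 12 4 5 9 8)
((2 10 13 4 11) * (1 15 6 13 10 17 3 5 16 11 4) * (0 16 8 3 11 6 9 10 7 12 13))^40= ((0 16 6)(1 15 9 10 7 12 13)(2 17 11)(3 5 8))^40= (0 16 6)(1 12 10 15 13 7 9)(2 17 11)(3 5 8)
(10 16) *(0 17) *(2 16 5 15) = (0 17)(2 16 10 5 15) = [17, 1, 16, 3, 4, 15, 6, 7, 8, 9, 5, 11, 12, 13, 14, 2, 10, 0]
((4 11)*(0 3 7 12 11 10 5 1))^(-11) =(0 5 4 12 3 1 10 11 7) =((0 3 7 12 11 4 10 5 1))^(-11)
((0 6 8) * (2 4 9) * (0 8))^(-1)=((0 6)(2 4 9))^(-1)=(0 6)(2 9 4)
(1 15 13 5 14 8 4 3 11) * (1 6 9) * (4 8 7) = (1 15 13 5 14 7 4 3 11 6 9) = [0, 15, 2, 11, 3, 14, 9, 4, 8, 1, 10, 6, 12, 5, 7, 13]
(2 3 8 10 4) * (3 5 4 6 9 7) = (2 5 4)(3 8 10 6 9 7) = [0, 1, 5, 8, 2, 4, 9, 3, 10, 7, 6]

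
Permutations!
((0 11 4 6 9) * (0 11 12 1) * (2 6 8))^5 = (0 1 12)(2 8 4 11 9 6)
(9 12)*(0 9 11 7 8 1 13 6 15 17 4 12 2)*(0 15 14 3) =(0 9 2 15 17 4 12 11 7 8 1 13 6 14 3) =[9, 13, 15, 0, 12, 5, 14, 8, 1, 2, 10, 7, 11, 6, 3, 17, 16, 4]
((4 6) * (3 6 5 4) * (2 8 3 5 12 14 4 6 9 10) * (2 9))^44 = (2 3 8)(4 14 12)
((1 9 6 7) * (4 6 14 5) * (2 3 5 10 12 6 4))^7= (14)(2 3 5)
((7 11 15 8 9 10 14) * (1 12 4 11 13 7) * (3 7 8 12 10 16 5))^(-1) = (1 14 10)(3 5 16 9 8 13 7)(4 12 15 11)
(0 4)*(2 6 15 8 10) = [4, 1, 6, 3, 0, 5, 15, 7, 10, 9, 2, 11, 12, 13, 14, 8] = (0 4)(2 6 15 8 10)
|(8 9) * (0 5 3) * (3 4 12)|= |(0 5 4 12 3)(8 9)|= 10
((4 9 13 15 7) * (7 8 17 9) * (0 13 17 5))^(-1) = (0 5 8 15 13)(4 7)(9 17)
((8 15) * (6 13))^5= ((6 13)(8 15))^5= (6 13)(8 15)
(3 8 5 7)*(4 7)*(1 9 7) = (1 9 7 3 8 5 4) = [0, 9, 2, 8, 1, 4, 6, 3, 5, 7]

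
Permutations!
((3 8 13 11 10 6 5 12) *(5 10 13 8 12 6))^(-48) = ((3 12)(5 6 10)(11 13))^(-48) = (13)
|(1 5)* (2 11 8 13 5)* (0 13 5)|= 10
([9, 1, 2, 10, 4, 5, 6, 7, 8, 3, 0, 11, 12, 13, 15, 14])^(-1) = (0 10 3 9)(14 15)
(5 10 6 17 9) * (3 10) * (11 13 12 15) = (3 10 6 17 9 5)(11 13 12 15) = [0, 1, 2, 10, 4, 3, 17, 7, 8, 5, 6, 13, 15, 12, 14, 11, 16, 9]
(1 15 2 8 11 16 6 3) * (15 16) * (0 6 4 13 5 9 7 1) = (0 6 3)(1 16 4 13 5 9 7)(2 8 11 15) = [6, 16, 8, 0, 13, 9, 3, 1, 11, 7, 10, 15, 12, 5, 14, 2, 4]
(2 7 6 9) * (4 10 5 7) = (2 4 10 5 7 6 9) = [0, 1, 4, 3, 10, 7, 9, 6, 8, 2, 5]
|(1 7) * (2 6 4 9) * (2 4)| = |(1 7)(2 6)(4 9)| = 2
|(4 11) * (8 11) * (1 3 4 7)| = 6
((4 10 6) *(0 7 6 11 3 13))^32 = ((0 7 6 4 10 11 3 13))^32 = (13)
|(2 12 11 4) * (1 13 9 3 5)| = 20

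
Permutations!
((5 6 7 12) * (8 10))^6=(5 7)(6 12)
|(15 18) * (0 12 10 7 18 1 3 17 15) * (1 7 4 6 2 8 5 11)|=|(0 12 10 4 6 2 8 5 11 1 3 17 15 7 18)|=15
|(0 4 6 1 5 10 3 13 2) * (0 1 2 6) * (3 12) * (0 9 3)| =|(0 4 9 3 13 6 2 1 5 10 12)| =11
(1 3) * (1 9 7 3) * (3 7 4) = [0, 1, 2, 9, 3, 5, 6, 7, 8, 4] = (3 9 4)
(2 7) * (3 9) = (2 7)(3 9) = [0, 1, 7, 9, 4, 5, 6, 2, 8, 3]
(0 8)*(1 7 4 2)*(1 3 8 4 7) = (0 4 2 3 8) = [4, 1, 3, 8, 2, 5, 6, 7, 0]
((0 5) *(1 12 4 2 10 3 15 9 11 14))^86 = ((0 5)(1 12 4 2 10 3 15 9 11 14))^86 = (1 15 4 11 10)(2 14 3 12 9)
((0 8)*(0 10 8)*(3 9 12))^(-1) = (3 12 9)(8 10)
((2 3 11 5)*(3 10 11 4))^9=(2 10 11 5)(3 4)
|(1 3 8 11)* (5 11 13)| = 6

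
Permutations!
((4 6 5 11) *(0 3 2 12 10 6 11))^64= ((0 3 2 12 10 6 5)(4 11))^64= (0 3 2 12 10 6 5)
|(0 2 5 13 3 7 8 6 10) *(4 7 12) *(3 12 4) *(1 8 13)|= 35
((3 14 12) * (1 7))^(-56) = (3 14 12)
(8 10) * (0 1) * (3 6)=(0 1)(3 6)(8 10)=[1, 0, 2, 6, 4, 5, 3, 7, 10, 9, 8]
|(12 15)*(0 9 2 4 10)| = 10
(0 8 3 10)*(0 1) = [8, 0, 2, 10, 4, 5, 6, 7, 3, 9, 1] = (0 8 3 10 1)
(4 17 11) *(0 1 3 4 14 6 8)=(0 1 3 4 17 11 14 6 8)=[1, 3, 2, 4, 17, 5, 8, 7, 0, 9, 10, 14, 12, 13, 6, 15, 16, 11]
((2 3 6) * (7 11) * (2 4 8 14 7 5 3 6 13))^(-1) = ((2 6 4 8 14 7 11 5 3 13))^(-1) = (2 13 3 5 11 7 14 8 4 6)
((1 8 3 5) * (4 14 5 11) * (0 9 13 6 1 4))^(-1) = ((0 9 13 6 1 8 3 11)(4 14 5))^(-1) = (0 11 3 8 1 6 13 9)(4 5 14)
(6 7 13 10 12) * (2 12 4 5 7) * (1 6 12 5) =(1 6 2 5 7 13 10 4) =[0, 6, 5, 3, 1, 7, 2, 13, 8, 9, 4, 11, 12, 10]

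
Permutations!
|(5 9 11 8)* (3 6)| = |(3 6)(5 9 11 8)| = 4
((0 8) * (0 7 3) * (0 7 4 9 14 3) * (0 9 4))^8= ((0 8)(3 7 9 14))^8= (14)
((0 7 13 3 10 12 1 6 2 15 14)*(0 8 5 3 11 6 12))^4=((0 7 13 11 6 2 15 14 8 5 3 10)(1 12))^4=(0 6 8)(2 5 7)(3 13 15)(10 11 14)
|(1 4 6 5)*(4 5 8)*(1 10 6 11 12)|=8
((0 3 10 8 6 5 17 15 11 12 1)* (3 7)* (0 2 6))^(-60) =(1 17)(2 15)(5 12)(6 11)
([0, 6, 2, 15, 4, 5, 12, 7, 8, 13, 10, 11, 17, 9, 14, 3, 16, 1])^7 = (1 17 12 6)(3 15)(9 13)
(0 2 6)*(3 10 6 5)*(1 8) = (0 2 5 3 10 6)(1 8) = [2, 8, 5, 10, 4, 3, 0, 7, 1, 9, 6]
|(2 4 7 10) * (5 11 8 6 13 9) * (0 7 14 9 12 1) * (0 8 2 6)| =24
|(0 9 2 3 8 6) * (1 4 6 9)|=4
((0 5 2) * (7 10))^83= (0 2 5)(7 10)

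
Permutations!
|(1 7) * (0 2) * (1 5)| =6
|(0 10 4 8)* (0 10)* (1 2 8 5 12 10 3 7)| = |(1 2 8 3 7)(4 5 12 10)| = 20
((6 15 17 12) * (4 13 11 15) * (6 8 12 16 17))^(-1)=((4 13 11 15 6)(8 12)(16 17))^(-1)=(4 6 15 11 13)(8 12)(16 17)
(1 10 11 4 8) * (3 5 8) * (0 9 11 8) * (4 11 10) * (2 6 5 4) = (11)(0 9 10 8 1 2 6 5)(3 4) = [9, 2, 6, 4, 3, 0, 5, 7, 1, 10, 8, 11]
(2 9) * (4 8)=(2 9)(4 8)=[0, 1, 9, 3, 8, 5, 6, 7, 4, 2]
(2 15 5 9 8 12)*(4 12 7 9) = [0, 1, 15, 3, 12, 4, 6, 9, 7, 8, 10, 11, 2, 13, 14, 5] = (2 15 5 4 12)(7 9 8)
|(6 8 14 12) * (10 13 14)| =6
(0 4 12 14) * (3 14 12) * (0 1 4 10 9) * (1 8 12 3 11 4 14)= (0 10 9)(1 14 8 12 3)(4 11)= [10, 14, 2, 1, 11, 5, 6, 7, 12, 0, 9, 4, 3, 13, 8]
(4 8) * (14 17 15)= (4 8)(14 17 15)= [0, 1, 2, 3, 8, 5, 6, 7, 4, 9, 10, 11, 12, 13, 17, 14, 16, 15]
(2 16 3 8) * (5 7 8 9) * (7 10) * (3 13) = (2 16 13 3 9 5 10 7 8) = [0, 1, 16, 9, 4, 10, 6, 8, 2, 5, 7, 11, 12, 3, 14, 15, 13]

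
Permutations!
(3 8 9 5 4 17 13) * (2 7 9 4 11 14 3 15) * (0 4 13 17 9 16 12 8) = [4, 1, 7, 0, 9, 11, 6, 16, 13, 5, 10, 14, 8, 15, 3, 2, 12, 17] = (17)(0 4 9 5 11 14 3)(2 7 16 12 8 13 15)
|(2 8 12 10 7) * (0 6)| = |(0 6)(2 8 12 10 7)| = 10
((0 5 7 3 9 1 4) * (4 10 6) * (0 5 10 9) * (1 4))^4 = ((0 10 6 1 9 4 5 7 3))^4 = (0 9 3 1 7 6 5 10 4)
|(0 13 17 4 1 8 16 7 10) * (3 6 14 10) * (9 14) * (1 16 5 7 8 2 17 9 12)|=55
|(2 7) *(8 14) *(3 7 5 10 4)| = 6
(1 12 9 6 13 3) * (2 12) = [0, 2, 12, 1, 4, 5, 13, 7, 8, 6, 10, 11, 9, 3] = (1 2 12 9 6 13 3)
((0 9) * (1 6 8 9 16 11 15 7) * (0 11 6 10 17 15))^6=(1 10 17 15 7)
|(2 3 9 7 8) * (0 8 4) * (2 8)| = 6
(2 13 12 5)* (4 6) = (2 13 12 5)(4 6) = [0, 1, 13, 3, 6, 2, 4, 7, 8, 9, 10, 11, 5, 12]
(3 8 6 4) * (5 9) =(3 8 6 4)(5 9) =[0, 1, 2, 8, 3, 9, 4, 7, 6, 5]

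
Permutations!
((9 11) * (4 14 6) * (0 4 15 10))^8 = ((0 4 14 6 15 10)(9 11))^8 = (0 14 15)(4 6 10)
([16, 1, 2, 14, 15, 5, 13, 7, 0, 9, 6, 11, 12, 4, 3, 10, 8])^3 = (16)(3 14)(4 6 15 13 10)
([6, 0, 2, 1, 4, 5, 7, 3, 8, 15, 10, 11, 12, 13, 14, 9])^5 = [0, 1, 2, 3, 4, 5, 6, 7, 8, 15, 10, 11, 12, 13, 14, 9]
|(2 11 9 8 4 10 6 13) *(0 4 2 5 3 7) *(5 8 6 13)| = 12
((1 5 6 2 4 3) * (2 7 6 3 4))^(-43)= ((1 5 3)(6 7))^(-43)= (1 3 5)(6 7)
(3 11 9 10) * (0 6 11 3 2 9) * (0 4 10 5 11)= (0 6)(2 9 5 11 4 10)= [6, 1, 9, 3, 10, 11, 0, 7, 8, 5, 2, 4]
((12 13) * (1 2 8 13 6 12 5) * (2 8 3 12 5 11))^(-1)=((1 8 13 11 2 3 12 6 5))^(-1)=(1 5 6 12 3 2 11 13 8)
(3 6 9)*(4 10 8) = (3 6 9)(4 10 8) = [0, 1, 2, 6, 10, 5, 9, 7, 4, 3, 8]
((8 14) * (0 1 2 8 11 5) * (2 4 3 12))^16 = ((0 1 4 3 12 2 8 14 11 5))^16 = (0 8 4 11 12)(1 14 3 5 2)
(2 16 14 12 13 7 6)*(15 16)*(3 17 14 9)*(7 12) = [0, 1, 15, 17, 4, 5, 2, 6, 8, 3, 10, 11, 13, 12, 7, 16, 9, 14] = (2 15 16 9 3 17 14 7 6)(12 13)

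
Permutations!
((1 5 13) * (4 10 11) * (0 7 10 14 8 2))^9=((0 7 10 11 4 14 8 2)(1 5 13))^9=(0 7 10 11 4 14 8 2)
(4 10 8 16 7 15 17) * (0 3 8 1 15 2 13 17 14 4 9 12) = (0 3 8 16 7 2 13 17 9 12)(1 15 14 4 10) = [3, 15, 13, 8, 10, 5, 6, 2, 16, 12, 1, 11, 0, 17, 4, 14, 7, 9]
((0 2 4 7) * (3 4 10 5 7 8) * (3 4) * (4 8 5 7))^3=(0 7 10 2)(4 5)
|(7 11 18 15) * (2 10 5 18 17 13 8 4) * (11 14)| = |(2 10 5 18 15 7 14 11 17 13 8 4)| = 12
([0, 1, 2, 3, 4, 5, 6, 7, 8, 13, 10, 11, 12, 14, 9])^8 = [0, 1, 2, 3, 4, 5, 6, 7, 8, 14, 10, 11, 12, 9, 13]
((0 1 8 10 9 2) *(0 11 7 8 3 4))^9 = (0 1 3 4)(2 8)(7 9)(10 11)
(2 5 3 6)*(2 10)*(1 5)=[0, 5, 1, 6, 4, 3, 10, 7, 8, 9, 2]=(1 5 3 6 10 2)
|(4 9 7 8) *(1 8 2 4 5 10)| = |(1 8 5 10)(2 4 9 7)| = 4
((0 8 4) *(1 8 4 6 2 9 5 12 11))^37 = (0 4)(1 5 6 11 9 8 12 2)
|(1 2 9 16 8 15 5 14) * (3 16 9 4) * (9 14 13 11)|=12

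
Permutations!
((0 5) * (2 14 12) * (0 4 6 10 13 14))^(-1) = (0 2 12 14 13 10 6 4 5)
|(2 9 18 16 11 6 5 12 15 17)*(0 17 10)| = |(0 17 2 9 18 16 11 6 5 12 15 10)| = 12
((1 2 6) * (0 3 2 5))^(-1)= (0 5 1 6 2 3)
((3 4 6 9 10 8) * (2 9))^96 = ((2 9 10 8 3 4 6))^96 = (2 4 8 9 6 3 10)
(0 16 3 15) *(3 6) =[16, 1, 2, 15, 4, 5, 3, 7, 8, 9, 10, 11, 12, 13, 14, 0, 6] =(0 16 6 3 15)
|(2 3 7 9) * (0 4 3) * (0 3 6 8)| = |(0 4 6 8)(2 3 7 9)| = 4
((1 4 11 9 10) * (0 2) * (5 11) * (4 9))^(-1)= (0 2)(1 10 9)(4 11 5)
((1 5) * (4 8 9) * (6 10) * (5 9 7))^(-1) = (1 5 7 8 4 9)(6 10)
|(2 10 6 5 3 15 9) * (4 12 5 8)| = 10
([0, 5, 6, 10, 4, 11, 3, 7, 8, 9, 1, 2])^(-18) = (1 2 10 11 3 5 6)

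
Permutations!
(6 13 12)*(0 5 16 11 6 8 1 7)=[5, 7, 2, 3, 4, 16, 13, 0, 1, 9, 10, 6, 8, 12, 14, 15, 11]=(0 5 16 11 6 13 12 8 1 7)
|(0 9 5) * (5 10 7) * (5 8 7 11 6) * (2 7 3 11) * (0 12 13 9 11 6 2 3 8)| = |(0 11 2 7)(3 6 5 12 13 9 10)| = 28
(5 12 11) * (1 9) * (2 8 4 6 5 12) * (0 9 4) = [9, 4, 8, 3, 6, 2, 5, 7, 0, 1, 10, 12, 11] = (0 9 1 4 6 5 2 8)(11 12)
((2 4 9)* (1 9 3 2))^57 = (1 9)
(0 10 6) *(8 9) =(0 10 6)(8 9) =[10, 1, 2, 3, 4, 5, 0, 7, 9, 8, 6]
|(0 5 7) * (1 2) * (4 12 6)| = |(0 5 7)(1 2)(4 12 6)| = 6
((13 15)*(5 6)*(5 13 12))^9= (5 12 15 13 6)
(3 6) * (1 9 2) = (1 9 2)(3 6) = [0, 9, 1, 6, 4, 5, 3, 7, 8, 2]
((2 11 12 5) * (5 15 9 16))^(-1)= (2 5 16 9 15 12 11)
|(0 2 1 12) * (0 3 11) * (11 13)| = |(0 2 1 12 3 13 11)| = 7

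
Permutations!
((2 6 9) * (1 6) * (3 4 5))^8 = (9)(3 5 4)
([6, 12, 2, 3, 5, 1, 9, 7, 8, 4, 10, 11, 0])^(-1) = (0 12 1 5 4 9 6)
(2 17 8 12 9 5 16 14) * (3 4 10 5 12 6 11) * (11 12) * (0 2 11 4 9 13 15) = (0 2 17 8 6 12 13 15)(3 9 4 10 5 16 14 11) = [2, 1, 17, 9, 10, 16, 12, 7, 6, 4, 5, 3, 13, 15, 11, 0, 14, 8]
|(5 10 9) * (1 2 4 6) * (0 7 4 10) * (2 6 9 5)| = 14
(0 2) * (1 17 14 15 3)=(0 2)(1 17 14 15 3)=[2, 17, 0, 1, 4, 5, 6, 7, 8, 9, 10, 11, 12, 13, 15, 3, 16, 14]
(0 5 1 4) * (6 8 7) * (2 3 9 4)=[5, 2, 3, 9, 0, 1, 8, 6, 7, 4]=(0 5 1 2 3 9 4)(6 8 7)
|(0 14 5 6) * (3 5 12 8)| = 7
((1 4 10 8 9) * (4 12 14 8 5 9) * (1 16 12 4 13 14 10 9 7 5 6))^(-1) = ((1 4 9 16 12 10 6)(5 7)(8 13 14))^(-1) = (1 6 10 12 16 9 4)(5 7)(8 14 13)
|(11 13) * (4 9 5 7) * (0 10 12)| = 12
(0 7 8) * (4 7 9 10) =(0 9 10 4 7 8) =[9, 1, 2, 3, 7, 5, 6, 8, 0, 10, 4]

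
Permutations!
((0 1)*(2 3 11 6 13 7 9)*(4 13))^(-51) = ((0 1)(2 3 11 6 4 13 7 9))^(-51) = (0 1)(2 13 11 9 4 3 7 6)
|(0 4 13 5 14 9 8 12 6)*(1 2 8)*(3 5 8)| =6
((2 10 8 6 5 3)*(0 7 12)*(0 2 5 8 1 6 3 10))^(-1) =((0 7 12 2)(1 6 8 3 5 10))^(-1) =(0 2 12 7)(1 10 5 3 8 6)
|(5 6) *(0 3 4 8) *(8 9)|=10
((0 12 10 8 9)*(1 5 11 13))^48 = (13)(0 8 12 9 10)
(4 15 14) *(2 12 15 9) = (2 12 15 14 4 9) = [0, 1, 12, 3, 9, 5, 6, 7, 8, 2, 10, 11, 15, 13, 4, 14]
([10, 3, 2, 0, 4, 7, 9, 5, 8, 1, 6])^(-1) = (0 3 1 9 6 10)(5 7)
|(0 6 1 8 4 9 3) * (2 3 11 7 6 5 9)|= |(0 5 9 11 7 6 1 8 4 2 3)|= 11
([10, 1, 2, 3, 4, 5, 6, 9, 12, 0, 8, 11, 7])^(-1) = [9, 1, 2, 3, 4, 5, 6, 12, 10, 7, 0, 11, 8]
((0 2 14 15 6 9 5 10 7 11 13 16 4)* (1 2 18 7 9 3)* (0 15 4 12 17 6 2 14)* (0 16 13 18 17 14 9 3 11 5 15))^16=((0 17 6 11 18 7 5 10 3 1 9 15 2 16 12 14 4))^16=(0 4 14 12 16 2 15 9 1 3 10 5 7 18 11 6 17)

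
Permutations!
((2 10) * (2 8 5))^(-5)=(2 5 8 10)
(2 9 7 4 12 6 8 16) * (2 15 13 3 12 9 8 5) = (2 8 16 15 13 3 12 6 5)(4 9 7) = [0, 1, 8, 12, 9, 2, 5, 4, 16, 7, 10, 11, 6, 3, 14, 13, 15]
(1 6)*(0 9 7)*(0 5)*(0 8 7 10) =(0 9 10)(1 6)(5 8 7) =[9, 6, 2, 3, 4, 8, 1, 5, 7, 10, 0]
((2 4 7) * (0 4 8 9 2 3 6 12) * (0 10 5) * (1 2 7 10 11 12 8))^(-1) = ((0 4 10 5)(1 2)(3 6 8 9 7)(11 12))^(-1) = (0 5 10 4)(1 2)(3 7 9 8 6)(11 12)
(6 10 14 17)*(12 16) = (6 10 14 17)(12 16) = [0, 1, 2, 3, 4, 5, 10, 7, 8, 9, 14, 11, 16, 13, 17, 15, 12, 6]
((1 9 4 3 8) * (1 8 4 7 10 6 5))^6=(10)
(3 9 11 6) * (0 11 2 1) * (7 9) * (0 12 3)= (0 11 6)(1 12 3 7 9 2)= [11, 12, 1, 7, 4, 5, 0, 9, 8, 2, 10, 6, 3]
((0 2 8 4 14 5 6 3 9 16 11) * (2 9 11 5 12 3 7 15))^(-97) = (0 9 16 5 6 7 15 2 8 4 14 12 3 11)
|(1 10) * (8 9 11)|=|(1 10)(8 9 11)|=6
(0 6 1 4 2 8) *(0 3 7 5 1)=(0 6)(1 4 2 8 3 7 5)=[6, 4, 8, 7, 2, 1, 0, 5, 3]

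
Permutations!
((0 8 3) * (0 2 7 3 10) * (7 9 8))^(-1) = ((0 7 3 2 9 8 10))^(-1) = (0 10 8 9 2 3 7)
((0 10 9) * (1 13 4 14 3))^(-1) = (0 9 10)(1 3 14 4 13)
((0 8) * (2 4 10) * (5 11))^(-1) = (0 8)(2 10 4)(5 11)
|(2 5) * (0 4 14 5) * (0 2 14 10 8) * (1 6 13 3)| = 4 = |(0 4 10 8)(1 6 13 3)(5 14)|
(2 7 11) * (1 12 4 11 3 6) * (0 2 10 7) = [2, 12, 0, 6, 11, 5, 1, 3, 8, 9, 7, 10, 4] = (0 2)(1 12 4 11 10 7 3 6)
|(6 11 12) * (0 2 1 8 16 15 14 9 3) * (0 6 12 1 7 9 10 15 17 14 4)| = 15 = |(0 2 7 9 3 6 11 1 8 16 17 14 10 15 4)|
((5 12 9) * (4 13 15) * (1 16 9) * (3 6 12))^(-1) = ((1 16 9 5 3 6 12)(4 13 15))^(-1) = (1 12 6 3 5 9 16)(4 15 13)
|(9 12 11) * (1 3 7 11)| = 6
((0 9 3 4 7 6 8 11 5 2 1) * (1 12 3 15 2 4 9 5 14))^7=((0 5 4 7 6 8 11 14 1)(2 12 3 9 15))^7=(0 14 8 7 5 1 11 6 4)(2 3 15 12 9)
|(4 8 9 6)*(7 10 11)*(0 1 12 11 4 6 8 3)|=8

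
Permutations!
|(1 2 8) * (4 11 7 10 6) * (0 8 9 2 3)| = 20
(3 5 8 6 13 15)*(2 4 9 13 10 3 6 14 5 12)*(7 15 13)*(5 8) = (2 4 9 7 15 6 10 3 12)(8 14) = [0, 1, 4, 12, 9, 5, 10, 15, 14, 7, 3, 11, 2, 13, 8, 6]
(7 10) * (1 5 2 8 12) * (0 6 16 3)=(0 6 16 3)(1 5 2 8 12)(7 10)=[6, 5, 8, 0, 4, 2, 16, 10, 12, 9, 7, 11, 1, 13, 14, 15, 3]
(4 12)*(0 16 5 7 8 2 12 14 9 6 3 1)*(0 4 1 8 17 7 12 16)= (1 4 14 9 6 3 8 2 16 5 12)(7 17)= [0, 4, 16, 8, 14, 12, 3, 17, 2, 6, 10, 11, 1, 13, 9, 15, 5, 7]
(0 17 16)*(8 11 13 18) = (0 17 16)(8 11 13 18) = [17, 1, 2, 3, 4, 5, 6, 7, 11, 9, 10, 13, 12, 18, 14, 15, 0, 16, 8]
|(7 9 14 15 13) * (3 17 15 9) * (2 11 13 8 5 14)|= 11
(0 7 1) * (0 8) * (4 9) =(0 7 1 8)(4 9) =[7, 8, 2, 3, 9, 5, 6, 1, 0, 4]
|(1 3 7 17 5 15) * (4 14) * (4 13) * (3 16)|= |(1 16 3 7 17 5 15)(4 14 13)|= 21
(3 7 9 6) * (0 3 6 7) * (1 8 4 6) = [3, 8, 2, 0, 6, 5, 1, 9, 4, 7] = (0 3)(1 8 4 6)(7 9)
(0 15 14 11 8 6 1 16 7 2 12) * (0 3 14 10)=(0 15 10)(1 16 7 2 12 3 14 11 8 6)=[15, 16, 12, 14, 4, 5, 1, 2, 6, 9, 0, 8, 3, 13, 11, 10, 7]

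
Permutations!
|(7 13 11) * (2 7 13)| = 2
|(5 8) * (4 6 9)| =6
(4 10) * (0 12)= (0 12)(4 10)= [12, 1, 2, 3, 10, 5, 6, 7, 8, 9, 4, 11, 0]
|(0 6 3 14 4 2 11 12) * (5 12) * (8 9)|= 18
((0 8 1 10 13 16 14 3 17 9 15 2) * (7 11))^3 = (0 10 14 9)(1 16 17 2)(3 15 8 13)(7 11)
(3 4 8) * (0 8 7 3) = (0 8)(3 4 7) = [8, 1, 2, 4, 7, 5, 6, 3, 0]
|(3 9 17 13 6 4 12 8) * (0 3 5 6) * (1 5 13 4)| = |(0 3 9 17 4 12 8 13)(1 5 6)| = 24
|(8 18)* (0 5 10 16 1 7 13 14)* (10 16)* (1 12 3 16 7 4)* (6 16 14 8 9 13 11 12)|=28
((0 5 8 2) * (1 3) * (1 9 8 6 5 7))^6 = (0 2 8 9 3 1 7)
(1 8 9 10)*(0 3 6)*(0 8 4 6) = (0 3)(1 4 6 8 9 10) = [3, 4, 2, 0, 6, 5, 8, 7, 9, 10, 1]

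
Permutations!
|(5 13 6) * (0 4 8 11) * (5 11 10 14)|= |(0 4 8 10 14 5 13 6 11)|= 9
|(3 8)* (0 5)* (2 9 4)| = |(0 5)(2 9 4)(3 8)| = 6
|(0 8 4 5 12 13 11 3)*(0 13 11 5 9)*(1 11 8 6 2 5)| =|(0 6 2 5 12 8 4 9)(1 11 3 13)| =8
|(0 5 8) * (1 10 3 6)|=12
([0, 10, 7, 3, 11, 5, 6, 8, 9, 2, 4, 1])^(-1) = (1 11 4 10)(2 9 8 7)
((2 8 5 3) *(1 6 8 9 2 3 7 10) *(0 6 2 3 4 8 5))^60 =((0 6 5 7 10 1 2 9 3 4 8))^60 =(0 1 8 10 4 7 3 5 9 6 2)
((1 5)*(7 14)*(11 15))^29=((1 5)(7 14)(11 15))^29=(1 5)(7 14)(11 15)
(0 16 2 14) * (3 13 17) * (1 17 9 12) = [16, 17, 14, 13, 4, 5, 6, 7, 8, 12, 10, 11, 1, 9, 0, 15, 2, 3] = (0 16 2 14)(1 17 3 13 9 12)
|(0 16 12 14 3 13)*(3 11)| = |(0 16 12 14 11 3 13)| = 7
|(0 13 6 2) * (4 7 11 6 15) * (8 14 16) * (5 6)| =9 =|(0 13 15 4 7 11 5 6 2)(8 14 16)|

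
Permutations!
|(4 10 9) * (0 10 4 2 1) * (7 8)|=10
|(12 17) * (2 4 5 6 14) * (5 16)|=6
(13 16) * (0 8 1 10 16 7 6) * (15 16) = (0 8 1 10 15 16 13 7 6) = [8, 10, 2, 3, 4, 5, 0, 6, 1, 9, 15, 11, 12, 7, 14, 16, 13]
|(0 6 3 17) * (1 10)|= 4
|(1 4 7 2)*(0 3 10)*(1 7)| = 6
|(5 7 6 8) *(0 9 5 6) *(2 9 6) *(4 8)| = |(0 6 4 8 2 9 5 7)| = 8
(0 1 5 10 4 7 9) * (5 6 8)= (0 1 6 8 5 10 4 7 9)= [1, 6, 2, 3, 7, 10, 8, 9, 5, 0, 4]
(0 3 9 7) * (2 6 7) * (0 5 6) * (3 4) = (0 4 3 9 2)(5 6 7) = [4, 1, 0, 9, 3, 6, 7, 5, 8, 2]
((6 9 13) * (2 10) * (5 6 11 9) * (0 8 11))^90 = (13)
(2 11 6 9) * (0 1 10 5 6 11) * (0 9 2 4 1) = [0, 10, 9, 3, 1, 6, 2, 7, 8, 4, 5, 11] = (11)(1 10 5 6 2 9 4)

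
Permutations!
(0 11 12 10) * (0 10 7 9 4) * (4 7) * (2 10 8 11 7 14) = (0 7 9 14 2 10 8 11 12 4) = [7, 1, 10, 3, 0, 5, 6, 9, 11, 14, 8, 12, 4, 13, 2]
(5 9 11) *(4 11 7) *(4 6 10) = (4 11 5 9 7 6 10) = [0, 1, 2, 3, 11, 9, 10, 6, 8, 7, 4, 5]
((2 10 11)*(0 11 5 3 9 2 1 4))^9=((0 11 1 4)(2 10 5 3 9))^9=(0 11 1 4)(2 9 3 5 10)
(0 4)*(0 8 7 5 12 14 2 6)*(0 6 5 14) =(0 4 8 7 14 2 5 12) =[4, 1, 5, 3, 8, 12, 6, 14, 7, 9, 10, 11, 0, 13, 2]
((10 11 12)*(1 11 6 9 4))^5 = (1 9 10 11 4 6 12) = ((1 11 12 10 6 9 4))^5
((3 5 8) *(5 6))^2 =(3 5)(6 8)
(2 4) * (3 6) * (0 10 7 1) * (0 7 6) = (0 10 6 3)(1 7)(2 4) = [10, 7, 4, 0, 2, 5, 3, 1, 8, 9, 6]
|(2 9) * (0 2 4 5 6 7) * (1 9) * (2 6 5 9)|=6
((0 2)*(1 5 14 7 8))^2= ((0 2)(1 5 14 7 8))^2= (1 14 8 5 7)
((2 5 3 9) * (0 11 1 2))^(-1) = ((0 11 1 2 5 3 9))^(-1) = (0 9 3 5 2 1 11)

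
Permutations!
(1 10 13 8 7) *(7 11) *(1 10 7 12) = (1 7 10 13 8 11 12) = [0, 7, 2, 3, 4, 5, 6, 10, 11, 9, 13, 12, 1, 8]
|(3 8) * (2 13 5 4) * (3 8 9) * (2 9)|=6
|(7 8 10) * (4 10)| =4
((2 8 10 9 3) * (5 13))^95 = ((2 8 10 9 3)(5 13))^95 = (5 13)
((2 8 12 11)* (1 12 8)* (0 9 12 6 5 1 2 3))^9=((0 9 12 11 3)(1 6 5))^9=(0 3 11 12 9)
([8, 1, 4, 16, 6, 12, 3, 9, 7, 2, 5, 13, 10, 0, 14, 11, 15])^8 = [16, 1, 0, 9, 8, 10, 7, 11, 15, 13, 12, 6, 5, 3, 14, 4, 2]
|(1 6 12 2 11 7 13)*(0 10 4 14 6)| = |(0 10 4 14 6 12 2 11 7 13 1)| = 11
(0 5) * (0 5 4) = [4, 1, 2, 3, 0, 5] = (5)(0 4)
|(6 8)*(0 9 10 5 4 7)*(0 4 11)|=10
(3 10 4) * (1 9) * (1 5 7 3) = (1 9 5 7 3 10 4) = [0, 9, 2, 10, 1, 7, 6, 3, 8, 5, 4]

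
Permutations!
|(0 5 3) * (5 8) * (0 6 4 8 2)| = 10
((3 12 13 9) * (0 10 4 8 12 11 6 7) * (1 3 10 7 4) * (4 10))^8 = (1 6 3 10 11)(4 13 8 9 12)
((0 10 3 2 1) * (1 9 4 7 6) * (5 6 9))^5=((0 10 3 2 5 6 1)(4 7 9))^5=(0 6 2 10 1 5 3)(4 9 7)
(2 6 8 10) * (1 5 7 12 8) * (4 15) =(1 5 7 12 8 10 2 6)(4 15) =[0, 5, 6, 3, 15, 7, 1, 12, 10, 9, 2, 11, 8, 13, 14, 4]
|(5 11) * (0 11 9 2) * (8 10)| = 10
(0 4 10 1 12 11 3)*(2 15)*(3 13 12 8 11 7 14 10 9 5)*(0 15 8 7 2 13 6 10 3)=(0 4 9 5)(1 7 14 3 15 13 12 2 8 11 6 10)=[4, 7, 8, 15, 9, 0, 10, 14, 11, 5, 1, 6, 2, 12, 3, 13]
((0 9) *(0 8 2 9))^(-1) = ((2 9 8))^(-1) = (2 8 9)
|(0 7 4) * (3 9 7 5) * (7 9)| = 5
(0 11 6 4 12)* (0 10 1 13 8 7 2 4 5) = (0 11 6 5)(1 13 8 7 2 4 12 10) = [11, 13, 4, 3, 12, 0, 5, 2, 7, 9, 1, 6, 10, 8]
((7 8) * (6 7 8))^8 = ((8)(6 7))^8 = (8)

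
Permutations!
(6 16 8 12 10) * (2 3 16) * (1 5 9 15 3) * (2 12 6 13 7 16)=(1 5 9 15 3 2)(6 12 10 13 7 16 8)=[0, 5, 1, 2, 4, 9, 12, 16, 6, 15, 13, 11, 10, 7, 14, 3, 8]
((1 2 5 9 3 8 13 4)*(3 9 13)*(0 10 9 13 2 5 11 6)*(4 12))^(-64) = ((0 10 9 13 12 4 1 5 2 11 6)(3 8))^(-64) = (0 9 12 1 2 6 10 13 4 5 11)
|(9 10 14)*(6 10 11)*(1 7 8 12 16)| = |(1 7 8 12 16)(6 10 14 9 11)| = 5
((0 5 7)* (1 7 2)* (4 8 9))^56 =(0 5 2 1 7)(4 9 8)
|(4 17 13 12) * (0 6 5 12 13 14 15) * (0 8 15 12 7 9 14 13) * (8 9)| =12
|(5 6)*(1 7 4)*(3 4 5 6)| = 5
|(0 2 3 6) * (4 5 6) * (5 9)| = |(0 2 3 4 9 5 6)| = 7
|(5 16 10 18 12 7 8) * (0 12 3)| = 9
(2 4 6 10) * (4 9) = [0, 1, 9, 3, 6, 5, 10, 7, 8, 4, 2] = (2 9 4 6 10)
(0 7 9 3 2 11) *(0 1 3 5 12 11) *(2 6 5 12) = (0 7 9 12 11 1 3 6 5 2) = [7, 3, 0, 6, 4, 2, 5, 9, 8, 12, 10, 1, 11]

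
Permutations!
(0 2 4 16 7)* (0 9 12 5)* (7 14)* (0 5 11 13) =(0 2 4 16 14 7 9 12 11 13) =[2, 1, 4, 3, 16, 5, 6, 9, 8, 12, 10, 13, 11, 0, 7, 15, 14]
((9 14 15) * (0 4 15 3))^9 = (0 9)(3 15)(4 14)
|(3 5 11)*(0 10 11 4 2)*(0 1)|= |(0 10 11 3 5 4 2 1)|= 8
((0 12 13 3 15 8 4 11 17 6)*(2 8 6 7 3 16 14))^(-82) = ((0 12 13 16 14 2 8 4 11 17 7 3 15 6))^(-82) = (0 13 14 8 11 7 15)(2 4 17 3 6 12 16)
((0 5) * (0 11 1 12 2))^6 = (12)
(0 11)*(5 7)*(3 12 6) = (0 11)(3 12 6)(5 7) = [11, 1, 2, 12, 4, 7, 3, 5, 8, 9, 10, 0, 6]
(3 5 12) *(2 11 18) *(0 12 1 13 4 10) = (0 12 3 5 1 13 4 10)(2 11 18) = [12, 13, 11, 5, 10, 1, 6, 7, 8, 9, 0, 18, 3, 4, 14, 15, 16, 17, 2]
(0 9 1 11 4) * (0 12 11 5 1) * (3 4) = (0 9)(1 5)(3 4 12 11) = [9, 5, 2, 4, 12, 1, 6, 7, 8, 0, 10, 3, 11]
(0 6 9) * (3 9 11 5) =[6, 1, 2, 9, 4, 3, 11, 7, 8, 0, 10, 5] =(0 6 11 5 3 9)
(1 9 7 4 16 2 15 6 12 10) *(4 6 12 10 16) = (1 9 7 6 10)(2 15 12 16) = [0, 9, 15, 3, 4, 5, 10, 6, 8, 7, 1, 11, 16, 13, 14, 12, 2]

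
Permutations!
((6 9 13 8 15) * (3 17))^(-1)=((3 17)(6 9 13 8 15))^(-1)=(3 17)(6 15 8 13 9)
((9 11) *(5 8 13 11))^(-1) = ((5 8 13 11 9))^(-1) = (5 9 11 13 8)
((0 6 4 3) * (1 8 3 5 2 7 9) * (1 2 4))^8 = ((0 6 1 8 3)(2 7 9)(4 5))^8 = (0 8 6 3 1)(2 9 7)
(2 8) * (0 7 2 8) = (8)(0 7 2) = [7, 1, 0, 3, 4, 5, 6, 2, 8]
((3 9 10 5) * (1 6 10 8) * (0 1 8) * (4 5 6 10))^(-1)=((0 1 10 6 4 5 3 9))^(-1)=(0 9 3 5 4 6 10 1)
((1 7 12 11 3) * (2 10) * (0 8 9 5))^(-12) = (1 11 7 3 12)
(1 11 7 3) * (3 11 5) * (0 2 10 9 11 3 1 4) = [2, 5, 10, 4, 0, 1, 6, 3, 8, 11, 9, 7] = (0 2 10 9 11 7 3 4)(1 5)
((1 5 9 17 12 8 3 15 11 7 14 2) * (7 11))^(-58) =((1 5 9 17 12 8 3 15 7 14 2))^(-58) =(1 7 8 9 2 15 12 5 14 3 17)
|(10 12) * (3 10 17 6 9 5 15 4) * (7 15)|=|(3 10 12 17 6 9 5 7 15 4)|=10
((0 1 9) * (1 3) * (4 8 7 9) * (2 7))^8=(9)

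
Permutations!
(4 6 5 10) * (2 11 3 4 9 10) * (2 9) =(2 11 3 4 6 5 9 10) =[0, 1, 11, 4, 6, 9, 5, 7, 8, 10, 2, 3]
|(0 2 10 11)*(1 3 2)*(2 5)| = |(0 1 3 5 2 10 11)| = 7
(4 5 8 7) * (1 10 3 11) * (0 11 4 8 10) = (0 11 1)(3 4 5 10)(7 8) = [11, 0, 2, 4, 5, 10, 6, 8, 7, 9, 3, 1]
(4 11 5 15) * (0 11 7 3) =(0 11 5 15 4 7 3) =[11, 1, 2, 0, 7, 15, 6, 3, 8, 9, 10, 5, 12, 13, 14, 4]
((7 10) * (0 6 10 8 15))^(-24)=((0 6 10 7 8 15))^(-24)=(15)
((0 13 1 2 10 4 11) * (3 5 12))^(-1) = (0 11 4 10 2 1 13)(3 12 5)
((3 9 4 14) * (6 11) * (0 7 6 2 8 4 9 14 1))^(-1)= ((0 7 6 11 2 8 4 1)(3 14))^(-1)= (0 1 4 8 2 11 6 7)(3 14)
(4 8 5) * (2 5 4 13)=(2 5 13)(4 8)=[0, 1, 5, 3, 8, 13, 6, 7, 4, 9, 10, 11, 12, 2]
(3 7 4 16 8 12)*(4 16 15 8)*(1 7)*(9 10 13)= (1 7 16 4 15 8 12 3)(9 10 13)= [0, 7, 2, 1, 15, 5, 6, 16, 12, 10, 13, 11, 3, 9, 14, 8, 4]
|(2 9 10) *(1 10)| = 4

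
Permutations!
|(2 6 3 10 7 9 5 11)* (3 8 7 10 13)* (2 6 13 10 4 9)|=11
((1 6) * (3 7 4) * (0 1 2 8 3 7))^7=(0 1 6 2 8 3)(4 7)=((0 1 6 2 8 3)(4 7))^7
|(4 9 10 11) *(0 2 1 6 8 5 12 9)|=|(0 2 1 6 8 5 12 9 10 11 4)|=11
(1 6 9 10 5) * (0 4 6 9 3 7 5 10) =(10)(0 4 6 3 7 5 1 9) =[4, 9, 2, 7, 6, 1, 3, 5, 8, 0, 10]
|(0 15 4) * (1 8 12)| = |(0 15 4)(1 8 12)| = 3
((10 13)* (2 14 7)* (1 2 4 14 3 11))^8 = (4 7 14)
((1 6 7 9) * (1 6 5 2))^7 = (1 5 2)(6 7 9)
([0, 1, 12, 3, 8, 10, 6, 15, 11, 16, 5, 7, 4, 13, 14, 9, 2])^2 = [0, 1, 4, 3, 11, 5, 6, 9, 7, 2, 10, 15, 8, 13, 14, 16, 12]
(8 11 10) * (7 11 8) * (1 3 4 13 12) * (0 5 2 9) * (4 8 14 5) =(0 4 13 12 1 3 8 14 5 2 9)(7 11 10) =[4, 3, 9, 8, 13, 2, 6, 11, 14, 0, 7, 10, 1, 12, 5]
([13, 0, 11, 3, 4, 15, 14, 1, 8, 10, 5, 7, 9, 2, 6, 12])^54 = [0, 1, 2, 3, 4, 10, 6, 7, 8, 12, 9, 11, 15, 13, 14, 5]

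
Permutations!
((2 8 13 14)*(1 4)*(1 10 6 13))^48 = (14)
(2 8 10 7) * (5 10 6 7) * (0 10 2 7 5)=(0 10)(2 8 6 5)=[10, 1, 8, 3, 4, 2, 5, 7, 6, 9, 0]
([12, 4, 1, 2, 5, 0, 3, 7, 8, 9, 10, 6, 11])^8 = (0 5 4 1 2 3 6 11 12)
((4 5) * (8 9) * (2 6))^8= (9)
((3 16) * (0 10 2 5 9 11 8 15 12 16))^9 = ((0 10 2 5 9 11 8 15 12 16 3))^9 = (0 16 15 11 5 10 3 12 8 9 2)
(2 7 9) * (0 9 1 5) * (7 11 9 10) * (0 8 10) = (1 5 8 10 7)(2 11 9) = [0, 5, 11, 3, 4, 8, 6, 1, 10, 2, 7, 9]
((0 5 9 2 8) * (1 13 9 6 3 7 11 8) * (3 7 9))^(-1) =((0 5 6 7 11 8)(1 13 3 9 2))^(-1) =(0 8 11 7 6 5)(1 2 9 3 13)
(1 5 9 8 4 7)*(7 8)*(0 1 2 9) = (0 1 5)(2 9 7)(4 8) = [1, 5, 9, 3, 8, 0, 6, 2, 4, 7]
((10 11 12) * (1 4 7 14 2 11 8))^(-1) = (1 8 10 12 11 2 14 7 4)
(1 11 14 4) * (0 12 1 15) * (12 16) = [16, 11, 2, 3, 15, 5, 6, 7, 8, 9, 10, 14, 1, 13, 4, 0, 12] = (0 16 12 1 11 14 4 15)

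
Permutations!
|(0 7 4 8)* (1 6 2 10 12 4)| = 9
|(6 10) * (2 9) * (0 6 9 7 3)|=|(0 6 10 9 2 7 3)|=7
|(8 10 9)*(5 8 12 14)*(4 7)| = |(4 7)(5 8 10 9 12 14)| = 6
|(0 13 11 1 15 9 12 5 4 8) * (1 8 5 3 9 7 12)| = |(0 13 11 8)(1 15 7 12 3 9)(4 5)| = 12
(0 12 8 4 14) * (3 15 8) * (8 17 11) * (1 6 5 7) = (0 12 3 15 17 11 8 4 14)(1 6 5 7) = [12, 6, 2, 15, 14, 7, 5, 1, 4, 9, 10, 8, 3, 13, 0, 17, 16, 11]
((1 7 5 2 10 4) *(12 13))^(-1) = ((1 7 5 2 10 4)(12 13))^(-1) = (1 4 10 2 5 7)(12 13)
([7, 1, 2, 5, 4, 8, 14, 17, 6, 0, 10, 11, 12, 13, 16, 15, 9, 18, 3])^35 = (0 17 3 8 14 9 7 18 5 6 16)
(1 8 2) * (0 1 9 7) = (0 1 8 2 9 7) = [1, 8, 9, 3, 4, 5, 6, 0, 2, 7]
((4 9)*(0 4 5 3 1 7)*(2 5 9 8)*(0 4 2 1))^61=(9)(0 2 5 3)(1 7 4 8)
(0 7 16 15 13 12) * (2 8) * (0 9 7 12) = (0 12 9 7 16 15 13)(2 8) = [12, 1, 8, 3, 4, 5, 6, 16, 2, 7, 10, 11, 9, 0, 14, 13, 15]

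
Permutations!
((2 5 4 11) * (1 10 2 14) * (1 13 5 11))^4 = ((1 10 2 11 14 13 5 4))^4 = (1 14)(2 5)(4 11)(10 13)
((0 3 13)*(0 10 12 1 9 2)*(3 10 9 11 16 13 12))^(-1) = (0 2 9 13 16 11 1 12 3 10)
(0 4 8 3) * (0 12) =[4, 1, 2, 12, 8, 5, 6, 7, 3, 9, 10, 11, 0] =(0 4 8 3 12)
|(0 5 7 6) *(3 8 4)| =12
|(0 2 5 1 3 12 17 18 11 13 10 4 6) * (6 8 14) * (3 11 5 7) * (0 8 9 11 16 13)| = |(0 2 7 3 12 17 18 5 1 16 13 10 4 9 11)(6 8 14)| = 15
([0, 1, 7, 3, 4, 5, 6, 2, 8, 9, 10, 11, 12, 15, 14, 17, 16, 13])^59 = [0, 1, 7, 3, 4, 5, 6, 2, 8, 9, 10, 11, 12, 17, 14, 13, 16, 15]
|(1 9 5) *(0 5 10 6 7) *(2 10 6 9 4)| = 9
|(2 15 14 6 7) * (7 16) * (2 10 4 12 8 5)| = 11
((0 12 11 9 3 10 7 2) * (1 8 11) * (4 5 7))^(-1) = (0 2 7 5 4 10 3 9 11 8 1 12)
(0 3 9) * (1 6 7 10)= (0 3 9)(1 6 7 10)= [3, 6, 2, 9, 4, 5, 7, 10, 8, 0, 1]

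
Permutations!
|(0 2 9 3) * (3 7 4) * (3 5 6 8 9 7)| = |(0 2 7 4 5 6 8 9 3)| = 9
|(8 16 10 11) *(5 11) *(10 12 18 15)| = 8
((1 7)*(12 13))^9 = (1 7)(12 13)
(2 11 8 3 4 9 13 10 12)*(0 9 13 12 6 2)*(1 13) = [9, 13, 11, 4, 1, 5, 2, 7, 3, 12, 6, 8, 0, 10] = (0 9 12)(1 13 10 6 2 11 8 3 4)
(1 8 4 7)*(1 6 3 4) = (1 8)(3 4 7 6) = [0, 8, 2, 4, 7, 5, 3, 6, 1]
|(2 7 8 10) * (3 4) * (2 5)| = 10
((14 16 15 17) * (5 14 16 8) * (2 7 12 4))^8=(5 8 14)(15 16 17)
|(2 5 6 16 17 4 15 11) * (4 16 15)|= 10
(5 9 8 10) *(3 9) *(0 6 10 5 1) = (0 6 10 1)(3 9 8 5) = [6, 0, 2, 9, 4, 3, 10, 7, 5, 8, 1]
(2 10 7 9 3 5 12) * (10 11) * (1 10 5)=(1 10 7 9 3)(2 11 5 12)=[0, 10, 11, 1, 4, 12, 6, 9, 8, 3, 7, 5, 2]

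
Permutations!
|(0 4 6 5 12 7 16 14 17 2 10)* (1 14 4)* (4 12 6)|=6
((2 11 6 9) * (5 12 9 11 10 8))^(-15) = (2 5)(6 11)(8 9)(10 12)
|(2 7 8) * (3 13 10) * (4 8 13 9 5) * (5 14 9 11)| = 18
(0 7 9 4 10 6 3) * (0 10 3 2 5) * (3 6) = [7, 1, 5, 10, 6, 0, 2, 9, 8, 4, 3] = (0 7 9 4 6 2 5)(3 10)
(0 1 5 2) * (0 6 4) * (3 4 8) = (0 1 5 2 6 8 3 4) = [1, 5, 6, 4, 0, 2, 8, 7, 3]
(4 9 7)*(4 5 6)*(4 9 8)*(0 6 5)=(0 6 9 7)(4 8)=[6, 1, 2, 3, 8, 5, 9, 0, 4, 7]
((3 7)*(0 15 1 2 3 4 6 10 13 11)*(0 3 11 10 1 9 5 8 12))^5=((0 15 9 5 8 12)(1 2 11 3 7 4 6)(10 13))^5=(0 12 8 5 9 15)(1 4 3 2 6 7 11)(10 13)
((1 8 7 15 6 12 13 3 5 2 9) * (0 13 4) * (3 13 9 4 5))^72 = ((0 9 1 8 7 15 6 12 5 2 4))^72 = (0 6 9 12 1 5 8 2 7 4 15)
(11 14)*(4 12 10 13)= (4 12 10 13)(11 14)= [0, 1, 2, 3, 12, 5, 6, 7, 8, 9, 13, 14, 10, 4, 11]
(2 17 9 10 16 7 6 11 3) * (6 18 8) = (2 17 9 10 16 7 18 8 6 11 3) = [0, 1, 17, 2, 4, 5, 11, 18, 6, 10, 16, 3, 12, 13, 14, 15, 7, 9, 8]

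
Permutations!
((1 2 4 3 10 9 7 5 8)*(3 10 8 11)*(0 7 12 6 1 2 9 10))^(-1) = ((0 7 5 11 3 8 2 4)(1 9 12 6))^(-1) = (0 4 2 8 3 11 5 7)(1 6 12 9)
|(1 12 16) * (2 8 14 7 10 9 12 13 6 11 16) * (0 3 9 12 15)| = |(0 3 9 15)(1 13 6 11 16)(2 8 14 7 10 12)| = 60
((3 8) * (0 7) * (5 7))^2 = (8)(0 7 5)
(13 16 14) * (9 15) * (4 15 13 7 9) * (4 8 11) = (4 15 8 11)(7 9 13 16 14) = [0, 1, 2, 3, 15, 5, 6, 9, 11, 13, 10, 4, 12, 16, 7, 8, 14]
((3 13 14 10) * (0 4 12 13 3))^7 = ((0 4 12 13 14 10))^7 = (0 4 12 13 14 10)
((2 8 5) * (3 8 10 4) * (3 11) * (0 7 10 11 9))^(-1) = ((0 7 10 4 9)(2 11 3 8 5))^(-1) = (0 9 4 10 7)(2 5 8 3 11)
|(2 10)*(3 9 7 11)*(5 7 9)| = |(2 10)(3 5 7 11)| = 4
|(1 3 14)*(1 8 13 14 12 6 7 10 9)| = 21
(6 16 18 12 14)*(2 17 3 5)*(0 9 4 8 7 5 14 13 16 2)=[9, 1, 17, 14, 8, 0, 2, 5, 7, 4, 10, 11, 13, 16, 6, 15, 18, 3, 12]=(0 9 4 8 7 5)(2 17 3 14 6)(12 13 16 18)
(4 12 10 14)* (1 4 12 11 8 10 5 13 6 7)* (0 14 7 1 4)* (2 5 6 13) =[14, 0, 5, 3, 11, 2, 1, 4, 10, 9, 7, 8, 6, 13, 12] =(0 14 12 6 1)(2 5)(4 11 8 10 7)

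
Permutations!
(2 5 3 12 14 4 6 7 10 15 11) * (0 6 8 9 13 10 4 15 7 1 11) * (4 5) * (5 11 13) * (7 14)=[6, 13, 4, 12, 8, 3, 1, 11, 9, 5, 14, 2, 7, 10, 15, 0]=(0 6 1 13 10 14 15)(2 4 8 9 5 3 12 7 11)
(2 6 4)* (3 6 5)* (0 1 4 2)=(0 1 4)(2 5 3 6)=[1, 4, 5, 6, 0, 3, 2]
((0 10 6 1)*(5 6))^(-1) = ((0 10 5 6 1))^(-1) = (0 1 6 5 10)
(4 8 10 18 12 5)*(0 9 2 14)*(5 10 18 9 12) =[12, 1, 14, 3, 8, 4, 6, 7, 18, 2, 9, 11, 10, 13, 0, 15, 16, 17, 5] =(0 12 10 9 2 14)(4 8 18 5)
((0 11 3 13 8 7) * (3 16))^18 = (0 13 11 8 16 7 3)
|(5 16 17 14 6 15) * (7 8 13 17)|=9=|(5 16 7 8 13 17 14 6 15)|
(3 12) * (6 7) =(3 12)(6 7) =[0, 1, 2, 12, 4, 5, 7, 6, 8, 9, 10, 11, 3]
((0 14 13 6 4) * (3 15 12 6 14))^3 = (0 12)(3 6)(4 15)(13 14)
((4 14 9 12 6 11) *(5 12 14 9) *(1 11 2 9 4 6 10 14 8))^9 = (1 2)(5 12 10 14)(6 8)(9 11)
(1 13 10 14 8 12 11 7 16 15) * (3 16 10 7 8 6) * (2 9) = (1 13 7 10 14 6 3 16 15)(2 9)(8 12 11) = [0, 13, 9, 16, 4, 5, 3, 10, 12, 2, 14, 8, 11, 7, 6, 1, 15]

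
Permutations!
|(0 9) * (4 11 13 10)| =4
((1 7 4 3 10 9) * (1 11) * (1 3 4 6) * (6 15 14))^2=(1 15 6 7 14)(3 9)(10 11)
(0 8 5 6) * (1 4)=(0 8 5 6)(1 4)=[8, 4, 2, 3, 1, 6, 0, 7, 5]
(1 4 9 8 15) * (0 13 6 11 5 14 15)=(0 13 6 11 5 14 15 1 4 9 8)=[13, 4, 2, 3, 9, 14, 11, 7, 0, 8, 10, 5, 12, 6, 15, 1]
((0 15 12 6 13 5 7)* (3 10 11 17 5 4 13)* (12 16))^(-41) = ((0 15 16 12 6 3 10 11 17 5 7)(4 13))^(-41) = (0 12 10 5 15 6 11 7 16 3 17)(4 13)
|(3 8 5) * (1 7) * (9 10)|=|(1 7)(3 8 5)(9 10)|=6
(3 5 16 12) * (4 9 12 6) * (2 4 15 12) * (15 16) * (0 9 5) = [9, 1, 4, 0, 5, 15, 16, 7, 8, 2, 10, 11, 3, 13, 14, 12, 6] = (0 9 2 4 5 15 12 3)(6 16)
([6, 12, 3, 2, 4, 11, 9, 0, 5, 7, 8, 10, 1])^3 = [7, 12, 3, 2, 4, 8, 0, 9, 10, 6, 11, 5, 1]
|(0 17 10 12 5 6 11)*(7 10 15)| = 9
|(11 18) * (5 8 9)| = 6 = |(5 8 9)(11 18)|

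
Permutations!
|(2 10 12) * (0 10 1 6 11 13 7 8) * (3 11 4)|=12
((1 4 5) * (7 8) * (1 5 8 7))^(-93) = ((1 4 8))^(-93) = (8)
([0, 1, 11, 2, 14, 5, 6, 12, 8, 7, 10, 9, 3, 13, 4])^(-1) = (2 3 12 7 9 11)(4 14)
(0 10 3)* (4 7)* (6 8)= (0 10 3)(4 7)(6 8)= [10, 1, 2, 0, 7, 5, 8, 4, 6, 9, 3]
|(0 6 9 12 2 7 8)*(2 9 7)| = 4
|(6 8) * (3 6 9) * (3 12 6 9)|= |(3 9 12 6 8)|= 5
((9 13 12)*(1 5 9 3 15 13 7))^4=(15)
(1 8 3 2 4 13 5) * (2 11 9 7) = (1 8 3 11 9 7 2 4 13 5) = [0, 8, 4, 11, 13, 1, 6, 2, 3, 7, 10, 9, 12, 5]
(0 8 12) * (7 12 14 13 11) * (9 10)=(0 8 14 13 11 7 12)(9 10)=[8, 1, 2, 3, 4, 5, 6, 12, 14, 10, 9, 7, 0, 11, 13]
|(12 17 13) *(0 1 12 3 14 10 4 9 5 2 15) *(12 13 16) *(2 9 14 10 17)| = |(0 1 13 3 10 4 14 17 16 12 2 15)(5 9)| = 12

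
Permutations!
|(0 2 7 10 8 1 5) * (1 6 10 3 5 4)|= |(0 2 7 3 5)(1 4)(6 10 8)|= 30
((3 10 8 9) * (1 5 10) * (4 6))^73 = ((1 5 10 8 9 3)(4 6))^73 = (1 5 10 8 9 3)(4 6)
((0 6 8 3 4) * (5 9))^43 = (0 3 6 4 8)(5 9)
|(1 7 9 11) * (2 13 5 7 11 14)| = 6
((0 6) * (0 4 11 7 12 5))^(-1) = (0 5 12 7 11 4 6)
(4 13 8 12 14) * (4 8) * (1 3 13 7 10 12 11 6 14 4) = (1 3 13)(4 7 10 12)(6 14 8 11) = [0, 3, 2, 13, 7, 5, 14, 10, 11, 9, 12, 6, 4, 1, 8]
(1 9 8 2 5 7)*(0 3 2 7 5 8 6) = (0 3 2 8 7 1 9 6) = [3, 9, 8, 2, 4, 5, 0, 1, 7, 6]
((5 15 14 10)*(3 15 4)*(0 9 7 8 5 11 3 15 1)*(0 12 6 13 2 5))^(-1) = (0 8 7 9)(1 3 11 10 14 15 4 5 2 13 6 12)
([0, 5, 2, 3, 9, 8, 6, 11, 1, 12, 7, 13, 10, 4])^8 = (1 8 5)(4 9 12 10 7 11 13)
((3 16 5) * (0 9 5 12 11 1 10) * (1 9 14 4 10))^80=(3 12 9)(5 16 11)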